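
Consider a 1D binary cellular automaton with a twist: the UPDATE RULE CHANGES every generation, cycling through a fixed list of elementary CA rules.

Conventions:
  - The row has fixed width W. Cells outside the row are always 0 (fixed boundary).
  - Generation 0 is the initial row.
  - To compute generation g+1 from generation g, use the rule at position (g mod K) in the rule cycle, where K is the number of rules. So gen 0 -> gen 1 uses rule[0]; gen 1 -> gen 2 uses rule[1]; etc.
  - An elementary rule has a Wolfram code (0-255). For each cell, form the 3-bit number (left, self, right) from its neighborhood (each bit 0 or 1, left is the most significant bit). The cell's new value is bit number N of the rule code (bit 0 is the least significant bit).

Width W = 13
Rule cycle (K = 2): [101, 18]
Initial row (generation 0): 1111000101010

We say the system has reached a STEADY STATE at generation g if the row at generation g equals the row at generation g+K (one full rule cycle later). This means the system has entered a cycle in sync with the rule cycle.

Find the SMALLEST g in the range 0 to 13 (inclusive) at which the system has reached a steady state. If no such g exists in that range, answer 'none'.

Answer: 4

Derivation:
Gen 0: 1111000101010
Gen 1 (rule 101): 0001010111110
Gen 2 (rule 18): 0010000000001
Gen 3 (rule 101): 1010111111101
Gen 4 (rule 18): 0000000000000
Gen 5 (rule 101): 1111111111111
Gen 6 (rule 18): 0000000000000
Gen 7 (rule 101): 1111111111111
Gen 8 (rule 18): 0000000000000
Gen 9 (rule 101): 1111111111111
Gen 10 (rule 18): 0000000000000
Gen 11 (rule 101): 1111111111111
Gen 12 (rule 18): 0000000000000
Gen 13 (rule 101): 1111111111111
Gen 14 (rule 18): 0000000000000
Gen 15 (rule 101): 1111111111111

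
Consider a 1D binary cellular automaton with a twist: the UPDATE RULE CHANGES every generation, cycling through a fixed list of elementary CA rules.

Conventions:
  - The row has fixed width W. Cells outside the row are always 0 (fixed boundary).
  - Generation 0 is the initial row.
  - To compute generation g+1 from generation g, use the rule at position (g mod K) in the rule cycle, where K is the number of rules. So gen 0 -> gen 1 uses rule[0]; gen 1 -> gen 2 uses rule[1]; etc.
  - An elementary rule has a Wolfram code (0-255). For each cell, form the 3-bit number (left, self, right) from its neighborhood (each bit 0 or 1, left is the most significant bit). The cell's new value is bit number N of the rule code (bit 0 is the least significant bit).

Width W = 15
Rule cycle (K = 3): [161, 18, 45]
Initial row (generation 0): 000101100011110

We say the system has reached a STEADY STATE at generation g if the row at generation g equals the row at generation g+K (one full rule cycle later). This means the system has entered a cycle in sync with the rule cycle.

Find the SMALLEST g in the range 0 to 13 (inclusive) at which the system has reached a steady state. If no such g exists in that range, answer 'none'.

Answer: 11

Derivation:
Gen 0: 000101100011110
Gen 1 (rule 161): 110010001001100
Gen 2 (rule 18): 001101010110010
Gen 3 (rule 45): 101011111100010
Gen 4 (rule 161): 010101111001000
Gen 5 (rule 18): 100000000110100
Gen 6 (rule 45): 101111110101101
Gen 7 (rule 161): 010111101010010
Gen 8 (rule 18): 100000000001101
Gen 9 (rule 45): 101111111101011
Gen 10 (rule 161): 010111111010100
Gen 11 (rule 18): 100000000000010
Gen 12 (rule 45): 101111111111010
Gen 13 (rule 161): 010111111110100
Gen 14 (rule 18): 100000000000010
Gen 15 (rule 45): 101111111111010
Gen 16 (rule 161): 010111111110100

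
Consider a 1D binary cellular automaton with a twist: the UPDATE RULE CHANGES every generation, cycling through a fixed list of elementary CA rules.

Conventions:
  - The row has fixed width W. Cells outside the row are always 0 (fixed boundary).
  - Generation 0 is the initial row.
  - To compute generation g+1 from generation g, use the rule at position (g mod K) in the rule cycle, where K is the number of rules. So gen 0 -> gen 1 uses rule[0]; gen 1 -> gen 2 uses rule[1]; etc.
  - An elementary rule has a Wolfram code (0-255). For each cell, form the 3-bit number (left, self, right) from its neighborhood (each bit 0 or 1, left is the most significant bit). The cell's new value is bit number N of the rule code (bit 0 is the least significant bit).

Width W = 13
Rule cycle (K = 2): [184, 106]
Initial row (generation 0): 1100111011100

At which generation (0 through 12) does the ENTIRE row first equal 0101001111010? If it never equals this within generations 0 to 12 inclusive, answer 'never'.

Answer: 5

Derivation:
Gen 0: 1100111011100
Gen 1 (rule 184): 1010110111010
Gen 2 (rule 106): 0101111101100
Gen 3 (rule 184): 0011111011010
Gen 4 (rule 106): 0110001111100
Gen 5 (rule 184): 0101001111010
Gen 6 (rule 106): 1010011001100
Gen 7 (rule 184): 0101010101010
Gen 8 (rule 106): 1010101010100
Gen 9 (rule 184): 0101010101010
Gen 10 (rule 106): 1010101010100
Gen 11 (rule 184): 0101010101010
Gen 12 (rule 106): 1010101010100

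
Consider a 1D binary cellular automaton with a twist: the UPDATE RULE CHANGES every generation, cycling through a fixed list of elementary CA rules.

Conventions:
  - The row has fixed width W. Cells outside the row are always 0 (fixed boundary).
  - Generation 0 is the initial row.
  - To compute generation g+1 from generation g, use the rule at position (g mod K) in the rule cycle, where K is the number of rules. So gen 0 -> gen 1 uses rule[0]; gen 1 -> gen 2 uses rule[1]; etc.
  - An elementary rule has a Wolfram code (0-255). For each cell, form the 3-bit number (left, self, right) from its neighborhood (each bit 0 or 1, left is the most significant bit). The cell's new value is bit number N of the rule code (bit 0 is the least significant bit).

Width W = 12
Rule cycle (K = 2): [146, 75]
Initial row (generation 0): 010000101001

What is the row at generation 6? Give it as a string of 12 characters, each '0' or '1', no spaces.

Gen 0: 010000101001
Gen 1 (rule 146): 101001000110
Gen 2 (rule 75): 000010011110
Gen 3 (rule 146): 000101101101
Gen 4 (rule 75): 111001101100
Gen 5 (rule 146): 010110000010
Gen 6 (rule 75): 100110111100

Answer: 100110111100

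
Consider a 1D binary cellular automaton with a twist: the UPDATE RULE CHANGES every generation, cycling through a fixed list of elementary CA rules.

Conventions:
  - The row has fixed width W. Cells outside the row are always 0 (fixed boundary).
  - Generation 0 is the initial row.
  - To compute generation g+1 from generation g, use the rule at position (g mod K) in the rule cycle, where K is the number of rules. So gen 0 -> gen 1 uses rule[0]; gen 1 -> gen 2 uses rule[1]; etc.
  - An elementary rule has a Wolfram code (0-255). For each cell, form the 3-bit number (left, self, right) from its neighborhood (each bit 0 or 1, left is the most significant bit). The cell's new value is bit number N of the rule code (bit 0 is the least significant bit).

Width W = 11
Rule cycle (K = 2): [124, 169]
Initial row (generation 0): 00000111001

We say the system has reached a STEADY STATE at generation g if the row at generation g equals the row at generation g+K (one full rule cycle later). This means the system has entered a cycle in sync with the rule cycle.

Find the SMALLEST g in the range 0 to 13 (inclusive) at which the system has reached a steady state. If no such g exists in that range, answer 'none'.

Answer: 13

Derivation:
Gen 0: 00000111001
Gen 1 (rule 124): 00000101101
Gen 2 (rule 169): 11110011010
Gen 3 (rule 124): 10011011111
Gen 4 (rule 169): 00010111110
Gen 5 (rule 124): 00011100011
Gen 6 (rule 169): 11011001010
Gen 7 (rule 124): 11111101111
Gen 8 (rule 169): 11111011110
Gen 9 (rule 124): 10001110011
Gen 10 (rule 169): 00101100010
Gen 11 (rule 124): 00111110011
Gen 12 (rule 169): 10111100010
Gen 13 (rule 124): 11100110011
Gen 14 (rule 169): 11000100010
Gen 15 (rule 124): 11100110011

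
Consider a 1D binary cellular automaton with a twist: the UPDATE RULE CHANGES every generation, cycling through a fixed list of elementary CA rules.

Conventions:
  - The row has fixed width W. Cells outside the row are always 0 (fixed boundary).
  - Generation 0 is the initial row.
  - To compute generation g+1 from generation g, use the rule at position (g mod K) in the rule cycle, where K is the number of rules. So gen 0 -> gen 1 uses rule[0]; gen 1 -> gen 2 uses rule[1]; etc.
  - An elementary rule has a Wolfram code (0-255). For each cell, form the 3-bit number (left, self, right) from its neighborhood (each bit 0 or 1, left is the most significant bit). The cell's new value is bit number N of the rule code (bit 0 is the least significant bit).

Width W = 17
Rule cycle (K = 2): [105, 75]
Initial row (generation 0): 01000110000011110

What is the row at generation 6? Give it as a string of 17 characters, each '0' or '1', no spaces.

Answer: 10101010100111110

Derivation:
Gen 0: 01000110000011110
Gen 1 (rule 105): 00010110111010010
Gen 2 (rule 75): 11100110101000100
Gen 3 (rule 105): 10100111010010001
Gen 4 (rule 75): 00001101000100110
Gen 5 (rule 105): 11101110010000110
Gen 6 (rule 75): 10101010100111110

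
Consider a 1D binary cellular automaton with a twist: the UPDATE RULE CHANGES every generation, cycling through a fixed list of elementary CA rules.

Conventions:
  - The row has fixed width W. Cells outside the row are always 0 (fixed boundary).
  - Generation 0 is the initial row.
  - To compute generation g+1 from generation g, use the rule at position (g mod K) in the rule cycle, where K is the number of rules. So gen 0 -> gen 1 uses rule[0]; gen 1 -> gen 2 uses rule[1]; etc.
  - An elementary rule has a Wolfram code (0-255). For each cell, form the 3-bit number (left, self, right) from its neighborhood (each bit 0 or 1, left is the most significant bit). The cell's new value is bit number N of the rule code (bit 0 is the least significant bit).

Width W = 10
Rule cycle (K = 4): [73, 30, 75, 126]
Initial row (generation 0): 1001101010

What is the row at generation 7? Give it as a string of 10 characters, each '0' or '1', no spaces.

Gen 0: 1001101010
Gen 1 (rule 73): 0001100000
Gen 2 (rule 30): 0011010000
Gen 3 (rule 75): 1111000111
Gen 4 (rule 126): 1001101101
Gen 5 (rule 73): 0001101100
Gen 6 (rule 30): 0011001010
Gen 7 (rule 75): 1111010000

Answer: 1111010000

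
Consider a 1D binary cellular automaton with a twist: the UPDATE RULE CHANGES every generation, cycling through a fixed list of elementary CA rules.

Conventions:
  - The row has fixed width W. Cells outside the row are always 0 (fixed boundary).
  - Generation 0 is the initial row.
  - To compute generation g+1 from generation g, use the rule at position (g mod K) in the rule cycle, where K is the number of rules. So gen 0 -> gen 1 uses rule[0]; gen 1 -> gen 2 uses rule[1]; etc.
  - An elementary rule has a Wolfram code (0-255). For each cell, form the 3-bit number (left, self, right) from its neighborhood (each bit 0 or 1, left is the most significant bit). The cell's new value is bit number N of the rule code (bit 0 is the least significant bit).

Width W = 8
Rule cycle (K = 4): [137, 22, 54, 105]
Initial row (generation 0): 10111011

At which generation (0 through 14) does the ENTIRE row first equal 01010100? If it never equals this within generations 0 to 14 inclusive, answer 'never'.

Answer: never

Derivation:
Gen 0: 10111011
Gen 1 (rule 137): 00110010
Gen 2 (rule 22): 01001111
Gen 3 (rule 54): 11110000
Gen 4 (rule 105): 10010111
Gen 5 (rule 137): 00000110
Gen 6 (rule 22): 00001001
Gen 7 (rule 54): 00011111
Gen 8 (rule 105): 11010001
Gen 9 (rule 137): 10000100
Gen 10 (rule 22): 11001110
Gen 11 (rule 54): 00110001
Gen 12 (rule 105): 10110100
Gen 13 (rule 137): 00100001
Gen 14 (rule 22): 01110011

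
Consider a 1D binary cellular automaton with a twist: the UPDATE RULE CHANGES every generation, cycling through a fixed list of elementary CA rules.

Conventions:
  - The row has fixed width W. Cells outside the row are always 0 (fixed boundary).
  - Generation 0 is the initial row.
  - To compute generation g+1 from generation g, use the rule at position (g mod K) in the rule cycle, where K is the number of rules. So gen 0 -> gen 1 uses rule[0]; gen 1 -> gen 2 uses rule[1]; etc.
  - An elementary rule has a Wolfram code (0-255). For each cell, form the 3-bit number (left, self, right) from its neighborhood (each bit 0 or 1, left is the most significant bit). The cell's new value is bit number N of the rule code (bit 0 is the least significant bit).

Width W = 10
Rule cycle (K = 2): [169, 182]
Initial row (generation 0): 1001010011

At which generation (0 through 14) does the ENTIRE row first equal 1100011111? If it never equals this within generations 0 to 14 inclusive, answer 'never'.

Answer: 6

Derivation:
Gen 0: 1001010011
Gen 1 (rule 169): 0000100010
Gen 2 (rule 182): 0001110111
Gen 3 (rule 169): 1101101110
Gen 4 (rule 182): 0010010101
Gen 5 (rule 169): 1000001010
Gen 6 (rule 182): 1100011111
Gen 7 (rule 169): 1001011110
Gen 8 (rule 182): 1111101101
Gen 9 (rule 169): 1111011010
Gen 10 (rule 182): 0110100111
Gen 11 (rule 169): 0101000110
Gen 12 (rule 182): 1111101001
Gen 13 (rule 169): 1111010000
Gen 14 (rule 182): 0110111000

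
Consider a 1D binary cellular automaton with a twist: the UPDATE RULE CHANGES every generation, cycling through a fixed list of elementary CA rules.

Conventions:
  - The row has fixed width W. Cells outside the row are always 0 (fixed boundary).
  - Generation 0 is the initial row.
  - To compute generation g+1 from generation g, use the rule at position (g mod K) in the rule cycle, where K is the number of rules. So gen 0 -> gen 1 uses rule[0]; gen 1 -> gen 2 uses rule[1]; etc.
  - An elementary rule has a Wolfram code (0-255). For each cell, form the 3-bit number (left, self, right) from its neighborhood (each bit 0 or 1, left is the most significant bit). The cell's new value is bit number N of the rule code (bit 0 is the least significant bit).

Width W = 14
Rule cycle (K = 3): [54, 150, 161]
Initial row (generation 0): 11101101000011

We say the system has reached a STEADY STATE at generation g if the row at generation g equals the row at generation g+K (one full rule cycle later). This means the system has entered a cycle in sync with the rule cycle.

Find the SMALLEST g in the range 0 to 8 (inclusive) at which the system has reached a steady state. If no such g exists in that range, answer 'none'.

Gen 0: 11101101000011
Gen 1 (rule 54): 00010011100100
Gen 2 (rule 150): 00111101011110
Gen 3 (rule 161): 10011010101100
Gen 4 (rule 54): 11100111110010
Gen 5 (rule 150): 01011011101111
Gen 6 (rule 161): 00100101010110
Gen 7 (rule 54): 01111111111001
Gen 8 (rule 150): 10111111110111
Gen 9 (rule 161): 01011111101010
Gen 10 (rule 54): 11100000011111
Gen 11 (rule 150): 01010000101110

Answer: none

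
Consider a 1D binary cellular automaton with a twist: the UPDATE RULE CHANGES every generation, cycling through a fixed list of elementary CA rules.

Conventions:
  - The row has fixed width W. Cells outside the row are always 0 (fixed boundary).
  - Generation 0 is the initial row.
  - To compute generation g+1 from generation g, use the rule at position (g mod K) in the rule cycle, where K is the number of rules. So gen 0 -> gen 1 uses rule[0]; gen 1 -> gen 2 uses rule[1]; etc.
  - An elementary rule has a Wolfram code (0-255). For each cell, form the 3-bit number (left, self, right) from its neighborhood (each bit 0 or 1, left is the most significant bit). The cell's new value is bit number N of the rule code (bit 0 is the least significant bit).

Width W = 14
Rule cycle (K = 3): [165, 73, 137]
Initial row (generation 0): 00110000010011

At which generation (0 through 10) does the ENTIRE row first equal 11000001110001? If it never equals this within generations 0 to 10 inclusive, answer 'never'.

Gen 0: 00110000010011
Gen 1 (rule 165): 10000111010000
Gen 2 (rule 73): 00110101000111
Gen 3 (rule 137): 10100000010110
Gen 4 (rule 165): 11101111011000
Gen 5 (rule 73): 10101001011011
Gen 6 (rule 137): 00000000010010
Gen 7 (rule 165): 11111111010010
Gen 8 (rule 73): 10000001000000
Gen 9 (rule 137): 00111100011111
Gen 10 (rule 165): 10011001001110

Answer: never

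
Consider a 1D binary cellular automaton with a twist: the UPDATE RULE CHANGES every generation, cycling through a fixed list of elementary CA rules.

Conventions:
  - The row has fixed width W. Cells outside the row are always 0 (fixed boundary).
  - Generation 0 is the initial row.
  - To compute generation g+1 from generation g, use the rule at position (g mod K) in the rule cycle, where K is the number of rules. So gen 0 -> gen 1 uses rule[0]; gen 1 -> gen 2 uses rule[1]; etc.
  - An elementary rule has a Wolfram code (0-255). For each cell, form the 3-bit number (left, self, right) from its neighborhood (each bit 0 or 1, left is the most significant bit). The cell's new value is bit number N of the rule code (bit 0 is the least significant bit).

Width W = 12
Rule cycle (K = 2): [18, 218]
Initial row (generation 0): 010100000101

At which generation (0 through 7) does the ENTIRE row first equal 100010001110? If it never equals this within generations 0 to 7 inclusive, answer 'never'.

Answer: never

Derivation:
Gen 0: 010100000101
Gen 1 (rule 18): 100010001000
Gen 2 (rule 218): 010101010100
Gen 3 (rule 18): 100000000010
Gen 4 (rule 218): 010000000101
Gen 5 (rule 18): 101000001000
Gen 6 (rule 218): 000100010100
Gen 7 (rule 18): 001010100010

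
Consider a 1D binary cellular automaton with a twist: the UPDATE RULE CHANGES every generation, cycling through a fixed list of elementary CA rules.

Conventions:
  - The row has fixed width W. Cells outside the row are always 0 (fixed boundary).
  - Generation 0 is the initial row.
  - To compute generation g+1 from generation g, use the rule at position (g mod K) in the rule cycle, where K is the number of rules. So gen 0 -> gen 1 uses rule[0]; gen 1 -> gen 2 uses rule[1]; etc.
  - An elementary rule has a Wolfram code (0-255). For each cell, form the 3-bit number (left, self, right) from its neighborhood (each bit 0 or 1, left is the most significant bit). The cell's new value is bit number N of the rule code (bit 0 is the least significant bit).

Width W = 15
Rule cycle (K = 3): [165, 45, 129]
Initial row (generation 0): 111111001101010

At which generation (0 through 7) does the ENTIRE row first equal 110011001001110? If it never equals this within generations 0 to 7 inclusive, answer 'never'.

Answer: never

Derivation:
Gen 0: 111111001101010
Gen 1 (rule 165): 011110000011110
Gen 2 (rule 45): 010000111010000
Gen 3 (rule 129): 000110010000111
Gen 4 (rule 165): 110000010110010
Gen 5 (rule 45): 100111011100010
Gen 6 (rule 129): 000010001001000
Gen 7 (rule 165): 111010101001011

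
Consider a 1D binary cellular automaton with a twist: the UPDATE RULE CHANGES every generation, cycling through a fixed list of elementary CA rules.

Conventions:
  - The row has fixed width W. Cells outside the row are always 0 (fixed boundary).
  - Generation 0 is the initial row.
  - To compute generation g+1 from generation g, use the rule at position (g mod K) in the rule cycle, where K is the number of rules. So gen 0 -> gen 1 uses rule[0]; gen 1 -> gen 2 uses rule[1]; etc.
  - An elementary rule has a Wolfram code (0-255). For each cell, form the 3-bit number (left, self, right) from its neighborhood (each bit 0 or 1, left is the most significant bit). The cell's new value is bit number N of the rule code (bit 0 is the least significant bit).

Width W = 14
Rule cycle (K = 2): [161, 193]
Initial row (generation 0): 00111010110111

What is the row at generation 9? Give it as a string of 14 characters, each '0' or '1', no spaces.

Gen 0: 00111010110111
Gen 1 (rule 161): 10010101001010
Gen 2 (rule 193): 00000000000000
Gen 3 (rule 161): 11111111111111
Gen 4 (rule 193): 01111111111111
Gen 5 (rule 161): 00111111111110
Gen 6 (rule 193): 10011111111110
Gen 7 (rule 161): 00001111111100
Gen 8 (rule 193): 11100111111101
Gen 9 (rule 161): 01000011111010

Answer: 01000011111010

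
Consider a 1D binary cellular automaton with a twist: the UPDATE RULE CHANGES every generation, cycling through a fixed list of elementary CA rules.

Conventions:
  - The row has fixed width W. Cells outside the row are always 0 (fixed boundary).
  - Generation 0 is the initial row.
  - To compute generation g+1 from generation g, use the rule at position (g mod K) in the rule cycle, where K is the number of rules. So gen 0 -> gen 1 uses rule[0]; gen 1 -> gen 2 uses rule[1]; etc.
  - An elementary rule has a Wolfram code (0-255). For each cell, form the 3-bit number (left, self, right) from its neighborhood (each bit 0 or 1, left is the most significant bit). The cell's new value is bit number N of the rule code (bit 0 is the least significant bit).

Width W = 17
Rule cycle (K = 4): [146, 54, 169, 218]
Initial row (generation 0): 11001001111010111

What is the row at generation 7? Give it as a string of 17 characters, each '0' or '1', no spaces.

Answer: 11111111011000110

Derivation:
Gen 0: 11001001111010111
Gen 1 (rule 146): 00110110110000010
Gen 2 (rule 54): 01001001001000111
Gen 3 (rule 169): 00000000000010110
Gen 4 (rule 218): 00000000000100111
Gen 5 (rule 146): 00000000001011010
Gen 6 (rule 54): 00000000011100111
Gen 7 (rule 169): 11111111011000110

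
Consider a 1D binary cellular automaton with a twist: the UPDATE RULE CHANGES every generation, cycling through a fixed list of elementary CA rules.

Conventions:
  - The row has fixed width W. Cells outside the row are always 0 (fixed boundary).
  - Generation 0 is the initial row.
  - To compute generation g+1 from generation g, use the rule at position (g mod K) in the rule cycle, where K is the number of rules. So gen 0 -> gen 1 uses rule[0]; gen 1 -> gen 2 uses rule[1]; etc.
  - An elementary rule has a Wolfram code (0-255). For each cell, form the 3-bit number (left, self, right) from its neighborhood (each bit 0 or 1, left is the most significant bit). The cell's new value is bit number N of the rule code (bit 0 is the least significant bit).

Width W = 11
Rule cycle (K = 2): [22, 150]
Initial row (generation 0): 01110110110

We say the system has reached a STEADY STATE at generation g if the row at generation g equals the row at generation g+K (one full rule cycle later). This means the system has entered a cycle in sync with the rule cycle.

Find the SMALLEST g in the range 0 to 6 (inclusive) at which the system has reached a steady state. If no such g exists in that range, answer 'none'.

Gen 0: 01110110110
Gen 1 (rule 22): 10000000001
Gen 2 (rule 150): 11000000011
Gen 3 (rule 22): 00100000100
Gen 4 (rule 150): 01110001110
Gen 5 (rule 22): 10001010001
Gen 6 (rule 150): 11011011011
Gen 7 (rule 22): 00000000000
Gen 8 (rule 150): 00000000000

Answer: none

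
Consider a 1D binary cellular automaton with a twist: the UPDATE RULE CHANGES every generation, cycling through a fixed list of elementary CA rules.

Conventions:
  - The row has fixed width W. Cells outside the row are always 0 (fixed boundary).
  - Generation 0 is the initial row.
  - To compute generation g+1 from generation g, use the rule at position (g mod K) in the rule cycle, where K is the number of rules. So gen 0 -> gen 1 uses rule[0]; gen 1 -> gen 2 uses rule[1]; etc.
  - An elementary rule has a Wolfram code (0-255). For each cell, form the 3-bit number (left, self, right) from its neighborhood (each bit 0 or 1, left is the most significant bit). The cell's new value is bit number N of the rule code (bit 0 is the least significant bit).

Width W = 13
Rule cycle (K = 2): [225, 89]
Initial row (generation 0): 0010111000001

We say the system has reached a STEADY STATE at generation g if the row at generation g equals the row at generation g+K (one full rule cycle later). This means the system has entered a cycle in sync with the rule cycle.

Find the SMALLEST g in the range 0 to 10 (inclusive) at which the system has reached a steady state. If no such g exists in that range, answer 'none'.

Gen 0: 0010111000001
Gen 1 (rule 225): 1001011011100
Gen 2 (rule 89): 0100011010111
Gen 3 (rule 225): 0001001101011
Gen 4 (rule 89): 1100101100011
Gen 5 (rule 225): 0100010101001
Gen 6 (rule 89): 0011000000100
Gen 7 (rule 225): 1001011110001
Gen 8 (rule 89): 0100010011100
Gen 9 (rule 225): 0001000001101
Gen 10 (rule 89): 1100111101100
Gen 11 (rule 225): 0100011110101
Gen 12 (rule 89): 0011010010000

Answer: none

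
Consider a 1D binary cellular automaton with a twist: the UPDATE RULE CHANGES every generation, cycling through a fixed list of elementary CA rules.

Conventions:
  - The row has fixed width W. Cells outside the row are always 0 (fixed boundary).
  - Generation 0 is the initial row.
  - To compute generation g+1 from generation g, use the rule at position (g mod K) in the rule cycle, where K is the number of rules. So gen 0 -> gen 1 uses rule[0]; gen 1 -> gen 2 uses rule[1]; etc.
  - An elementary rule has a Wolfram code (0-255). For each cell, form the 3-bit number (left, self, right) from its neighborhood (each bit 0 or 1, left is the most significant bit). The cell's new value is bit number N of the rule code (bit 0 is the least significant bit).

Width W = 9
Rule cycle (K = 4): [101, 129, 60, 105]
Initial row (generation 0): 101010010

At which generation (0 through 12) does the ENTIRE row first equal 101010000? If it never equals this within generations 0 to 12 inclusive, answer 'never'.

Answer: never

Derivation:
Gen 0: 101010010
Gen 1 (rule 101): 111110010
Gen 2 (rule 129): 011100000
Gen 3 (rule 60): 010010000
Gen 4 (rule 105): 000000111
Gen 5 (rule 101): 111110001
Gen 6 (rule 129): 011100100
Gen 7 (rule 60): 010010110
Gen 8 (rule 105): 000001110
Gen 9 (rule 101): 111100010
Gen 10 (rule 129): 011001000
Gen 11 (rule 60): 010101100
Gen 12 (rule 105): 001011101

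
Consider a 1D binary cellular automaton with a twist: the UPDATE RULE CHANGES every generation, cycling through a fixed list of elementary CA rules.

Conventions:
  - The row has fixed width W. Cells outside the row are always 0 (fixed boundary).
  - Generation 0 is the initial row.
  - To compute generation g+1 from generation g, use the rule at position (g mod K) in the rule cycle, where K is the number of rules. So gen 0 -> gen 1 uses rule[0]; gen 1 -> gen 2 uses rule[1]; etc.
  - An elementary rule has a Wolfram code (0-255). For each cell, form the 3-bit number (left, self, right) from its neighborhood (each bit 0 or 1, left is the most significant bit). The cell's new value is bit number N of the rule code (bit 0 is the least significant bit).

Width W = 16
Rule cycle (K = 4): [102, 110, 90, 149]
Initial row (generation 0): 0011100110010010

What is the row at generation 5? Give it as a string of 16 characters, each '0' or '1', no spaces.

Gen 0: 0011100110010010
Gen 1 (rule 102): 0100101010110110
Gen 2 (rule 110): 1101111111111110
Gen 3 (rule 90): 1101000000000011
Gen 4 (rule 149): 0001111111111000
Gen 5 (rule 102): 0010000000001000

Answer: 0010000000001000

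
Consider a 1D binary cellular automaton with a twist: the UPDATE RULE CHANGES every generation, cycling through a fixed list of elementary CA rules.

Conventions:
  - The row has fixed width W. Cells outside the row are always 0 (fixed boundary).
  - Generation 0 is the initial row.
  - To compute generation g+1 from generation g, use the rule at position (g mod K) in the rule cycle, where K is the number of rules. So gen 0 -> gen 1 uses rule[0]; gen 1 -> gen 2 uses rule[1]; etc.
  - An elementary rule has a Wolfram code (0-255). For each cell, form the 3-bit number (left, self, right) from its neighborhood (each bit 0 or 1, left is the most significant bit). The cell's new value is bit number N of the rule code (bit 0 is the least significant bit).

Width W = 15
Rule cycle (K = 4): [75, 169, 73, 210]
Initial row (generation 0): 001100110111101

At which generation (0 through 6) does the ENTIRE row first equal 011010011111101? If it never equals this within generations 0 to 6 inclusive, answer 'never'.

Gen 0: 001100110111101
Gen 1 (rule 75): 111101110100100
Gen 2 (rule 169): 111011101000001
Gen 3 (rule 73): 101010100011100
Gen 4 (rule 210): 000000010101110
Gen 5 (rule 75): 111111100001010
Gen 6 (rule 169): 111111001100100

Answer: never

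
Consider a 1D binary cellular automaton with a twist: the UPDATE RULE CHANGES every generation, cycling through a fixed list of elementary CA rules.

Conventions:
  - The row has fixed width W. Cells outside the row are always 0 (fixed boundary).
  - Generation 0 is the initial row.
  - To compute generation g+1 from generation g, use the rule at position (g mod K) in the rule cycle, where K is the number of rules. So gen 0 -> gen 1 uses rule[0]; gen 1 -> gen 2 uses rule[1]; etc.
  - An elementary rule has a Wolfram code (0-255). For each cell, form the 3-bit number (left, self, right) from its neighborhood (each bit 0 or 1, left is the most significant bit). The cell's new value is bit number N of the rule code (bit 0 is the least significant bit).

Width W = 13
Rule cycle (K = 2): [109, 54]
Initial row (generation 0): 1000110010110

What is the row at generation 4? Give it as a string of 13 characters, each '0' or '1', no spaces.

Gen 0: 1000110010110
Gen 1 (rule 109): 1010110011110
Gen 2 (rule 54): 1111001100001
Gen 3 (rule 109): 1001001101101
Gen 4 (rule 54): 1111110010011

Answer: 1111110010011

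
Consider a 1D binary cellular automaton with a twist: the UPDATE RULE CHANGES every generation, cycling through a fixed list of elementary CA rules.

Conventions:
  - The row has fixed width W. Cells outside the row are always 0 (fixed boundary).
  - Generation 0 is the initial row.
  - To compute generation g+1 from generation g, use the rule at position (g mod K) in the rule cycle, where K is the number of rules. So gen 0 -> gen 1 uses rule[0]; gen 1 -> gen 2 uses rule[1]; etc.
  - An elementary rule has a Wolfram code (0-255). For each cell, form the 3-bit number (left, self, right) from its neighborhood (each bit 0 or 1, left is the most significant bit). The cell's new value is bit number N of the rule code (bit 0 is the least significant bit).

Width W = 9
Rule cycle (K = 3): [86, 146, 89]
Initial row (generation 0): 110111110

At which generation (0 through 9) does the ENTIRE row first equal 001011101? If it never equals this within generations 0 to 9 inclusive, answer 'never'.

Answer: 4

Derivation:
Gen 0: 110111110
Gen 1 (rule 86): 010000011
Gen 2 (rule 146): 101000100
Gen 3 (rule 89): 000110011
Gen 4 (rule 86): 001011101
Gen 5 (rule 146): 010001000
Gen 6 (rule 89): 001100111
Gen 7 (rule 86): 010111001
Gen 8 (rule 146): 100010110
Gen 9 (rule 89): 011000111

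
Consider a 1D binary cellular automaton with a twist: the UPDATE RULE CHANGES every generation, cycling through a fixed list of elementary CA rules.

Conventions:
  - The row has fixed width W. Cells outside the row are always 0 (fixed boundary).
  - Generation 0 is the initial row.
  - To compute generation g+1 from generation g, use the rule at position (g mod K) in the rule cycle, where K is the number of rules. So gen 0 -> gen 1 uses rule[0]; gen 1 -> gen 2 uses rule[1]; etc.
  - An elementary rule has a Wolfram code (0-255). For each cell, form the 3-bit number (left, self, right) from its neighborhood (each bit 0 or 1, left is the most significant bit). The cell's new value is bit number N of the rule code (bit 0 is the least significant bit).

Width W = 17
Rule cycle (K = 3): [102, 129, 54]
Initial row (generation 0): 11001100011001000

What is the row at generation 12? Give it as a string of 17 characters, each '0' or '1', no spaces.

Gen 0: 11001100011001000
Gen 1 (rule 102): 01010100101011000
Gen 2 (rule 129): 00000000000000011
Gen 3 (rule 54): 00000000000000100
Gen 4 (rule 102): 00000000000001100
Gen 5 (rule 129): 11111111111100001
Gen 6 (rule 54): 00000000000010011
Gen 7 (rule 102): 00000000000110101
Gen 8 (rule 129): 11111111110000000
Gen 9 (rule 54): 00000000001000000
Gen 10 (rule 102): 00000000011000000
Gen 11 (rule 129): 11111111000011111
Gen 12 (rule 54): 00000000100100000

Answer: 00000000100100000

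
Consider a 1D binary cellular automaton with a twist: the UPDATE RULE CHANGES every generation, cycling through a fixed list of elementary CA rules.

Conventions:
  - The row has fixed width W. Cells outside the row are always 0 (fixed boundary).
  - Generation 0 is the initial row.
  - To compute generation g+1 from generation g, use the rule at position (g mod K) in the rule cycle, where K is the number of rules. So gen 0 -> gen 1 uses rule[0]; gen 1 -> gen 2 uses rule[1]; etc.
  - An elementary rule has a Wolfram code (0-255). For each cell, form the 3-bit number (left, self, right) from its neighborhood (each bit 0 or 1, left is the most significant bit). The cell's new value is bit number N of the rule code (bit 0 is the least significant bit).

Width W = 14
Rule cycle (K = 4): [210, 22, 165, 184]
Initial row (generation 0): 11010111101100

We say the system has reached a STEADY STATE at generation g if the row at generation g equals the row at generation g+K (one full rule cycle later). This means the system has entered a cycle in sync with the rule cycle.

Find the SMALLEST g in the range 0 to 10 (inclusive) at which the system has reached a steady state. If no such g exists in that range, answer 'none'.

Answer: none

Derivation:
Gen 0: 11010111101100
Gen 1 (rule 210): 01000011100110
Gen 2 (rule 22): 11100100011001
Gen 3 (rule 165): 01000101000001
Gen 4 (rule 184): 00100010100000
Gen 5 (rule 210): 01010100010000
Gen 6 (rule 22): 11010110111000
Gen 7 (rule 165): 00111001010011
Gen 8 (rule 184): 00110100101010
Gen 9 (rule 210): 01010011000001
Gen 10 (rule 22): 11011100100011
Gen 11 (rule 165): 00101000101000
Gen 12 (rule 184): 00010100010100
Gen 13 (rule 210): 00100010100010
Gen 14 (rule 22): 01110110110111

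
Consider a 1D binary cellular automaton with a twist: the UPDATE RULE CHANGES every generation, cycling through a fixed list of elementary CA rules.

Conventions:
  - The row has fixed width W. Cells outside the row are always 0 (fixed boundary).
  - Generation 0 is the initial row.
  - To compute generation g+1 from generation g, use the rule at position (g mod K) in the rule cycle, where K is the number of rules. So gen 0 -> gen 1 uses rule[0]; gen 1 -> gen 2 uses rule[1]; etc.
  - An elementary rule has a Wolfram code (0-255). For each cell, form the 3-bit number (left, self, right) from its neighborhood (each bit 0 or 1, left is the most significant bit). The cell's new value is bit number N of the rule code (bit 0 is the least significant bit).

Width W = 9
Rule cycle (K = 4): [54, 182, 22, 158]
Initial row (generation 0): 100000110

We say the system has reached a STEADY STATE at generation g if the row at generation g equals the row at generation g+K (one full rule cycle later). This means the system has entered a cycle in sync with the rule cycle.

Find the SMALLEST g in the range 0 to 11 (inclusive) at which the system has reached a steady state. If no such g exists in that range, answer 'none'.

Answer: 11

Derivation:
Gen 0: 100000110
Gen 1 (rule 54): 110001001
Gen 2 (rule 182): 001011111
Gen 3 (rule 22): 011000000
Gen 4 (rule 158): 110100000
Gen 5 (rule 54): 001110000
Gen 6 (rule 182): 010101000
Gen 7 (rule 22): 110101100
Gen 8 (rule 158): 100101010
Gen 9 (rule 54): 111111111
Gen 10 (rule 182): 011111110
Gen 11 (rule 22): 100000001
Gen 12 (rule 158): 110000011
Gen 13 (rule 54): 001000100
Gen 14 (rule 182): 011101110
Gen 15 (rule 22): 100000001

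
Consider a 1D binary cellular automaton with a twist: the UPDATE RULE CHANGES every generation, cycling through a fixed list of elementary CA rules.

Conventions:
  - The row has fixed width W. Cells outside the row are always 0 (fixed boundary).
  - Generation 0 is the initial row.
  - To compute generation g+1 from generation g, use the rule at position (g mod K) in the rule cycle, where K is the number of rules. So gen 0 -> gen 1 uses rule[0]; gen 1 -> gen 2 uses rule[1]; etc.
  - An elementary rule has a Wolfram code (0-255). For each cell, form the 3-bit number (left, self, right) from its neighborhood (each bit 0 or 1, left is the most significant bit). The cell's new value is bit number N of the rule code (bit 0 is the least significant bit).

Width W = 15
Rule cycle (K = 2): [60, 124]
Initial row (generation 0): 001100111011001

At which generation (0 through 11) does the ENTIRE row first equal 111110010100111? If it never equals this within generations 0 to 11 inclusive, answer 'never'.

Gen 0: 001100111011001
Gen 1 (rule 60): 001010100110101
Gen 2 (rule 124): 001111110111111
Gen 3 (rule 60): 001000001100000
Gen 4 (rule 124): 001100001110000
Gen 5 (rule 60): 001010001001000
Gen 6 (rule 124): 001111001101100
Gen 7 (rule 60): 001000101011010
Gen 8 (rule 124): 001100111111111
Gen 9 (rule 60): 001010100000000
Gen 10 (rule 124): 001111110000000
Gen 11 (rule 60): 001000001000000

Answer: never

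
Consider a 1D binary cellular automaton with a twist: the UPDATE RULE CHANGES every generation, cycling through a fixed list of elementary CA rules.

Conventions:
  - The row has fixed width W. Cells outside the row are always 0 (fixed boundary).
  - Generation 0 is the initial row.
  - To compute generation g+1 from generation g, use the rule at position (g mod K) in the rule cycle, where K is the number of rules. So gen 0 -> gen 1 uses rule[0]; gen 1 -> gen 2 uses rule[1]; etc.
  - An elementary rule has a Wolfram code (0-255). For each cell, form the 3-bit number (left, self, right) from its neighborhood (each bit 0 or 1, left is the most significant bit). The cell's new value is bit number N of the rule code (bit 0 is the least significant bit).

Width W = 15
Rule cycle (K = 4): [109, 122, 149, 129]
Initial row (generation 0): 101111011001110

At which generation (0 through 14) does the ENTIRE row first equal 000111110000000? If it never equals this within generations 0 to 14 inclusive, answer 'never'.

Gen 0: 101111011001110
Gen 1 (rule 109): 111001111001010
Gen 2 (rule 122): 101111001110101
Gen 3 (rule 149): 100110100100101
Gen 4 (rule 129): 000000000000000
Gen 5 (rule 109): 111111111111111
Gen 6 (rule 122): 100000000000001
Gen 7 (rule 149): 111111111111101
Gen 8 (rule 129): 011111111111000
Gen 9 (rule 109): 010000000001011
Gen 10 (rule 122): 101000000010111
Gen 11 (rule 149): 101111111010010
Gen 12 (rule 129): 000111110000000
Gen 13 (rule 109): 110100010111111
Gen 14 (rule 122): 111010101100001

Answer: 12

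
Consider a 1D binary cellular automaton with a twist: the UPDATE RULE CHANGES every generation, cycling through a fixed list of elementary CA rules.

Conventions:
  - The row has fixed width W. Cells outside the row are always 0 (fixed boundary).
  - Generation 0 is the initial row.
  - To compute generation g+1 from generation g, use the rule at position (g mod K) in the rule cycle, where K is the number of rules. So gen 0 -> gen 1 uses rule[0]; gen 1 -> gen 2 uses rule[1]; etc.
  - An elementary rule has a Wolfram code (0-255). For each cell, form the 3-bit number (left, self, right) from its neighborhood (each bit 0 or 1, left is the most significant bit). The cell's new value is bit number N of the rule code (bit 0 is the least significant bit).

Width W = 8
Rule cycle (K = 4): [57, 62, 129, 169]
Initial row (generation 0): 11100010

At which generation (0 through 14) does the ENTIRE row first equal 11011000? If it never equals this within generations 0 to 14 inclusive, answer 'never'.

Gen 0: 11100010
Gen 1 (rule 57): 10011001
Gen 2 (rule 62): 11110111
Gen 3 (rule 129): 01100010
Gen 4 (rule 169): 01001000
Gen 5 (rule 57): 00100111
Gen 6 (rule 62): 01111100
Gen 7 (rule 129): 00111001
Gen 8 (rule 169): 10110000
Gen 9 (rule 57): 01101111
Gen 10 (rule 62): 11011000
Gen 11 (rule 129): 00000011
Gen 12 (rule 169): 11111010
Gen 13 (rule 57): 10000101
Gen 14 (rule 62): 11001111

Answer: 10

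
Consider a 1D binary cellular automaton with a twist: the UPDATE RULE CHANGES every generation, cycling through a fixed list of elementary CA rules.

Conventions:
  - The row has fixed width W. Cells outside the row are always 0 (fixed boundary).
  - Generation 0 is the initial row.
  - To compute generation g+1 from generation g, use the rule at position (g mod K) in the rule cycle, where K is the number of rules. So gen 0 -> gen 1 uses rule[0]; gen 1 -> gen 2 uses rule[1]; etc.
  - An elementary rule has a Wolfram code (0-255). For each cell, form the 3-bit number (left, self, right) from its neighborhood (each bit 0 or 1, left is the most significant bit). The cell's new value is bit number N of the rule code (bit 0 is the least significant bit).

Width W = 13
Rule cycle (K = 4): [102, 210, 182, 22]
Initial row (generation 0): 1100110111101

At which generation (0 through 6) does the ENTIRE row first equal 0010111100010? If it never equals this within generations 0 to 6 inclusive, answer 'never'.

Gen 0: 1100110111101
Gen 1 (rule 102): 0101011000111
Gen 2 (rule 210): 1000001101011
Gen 3 (rule 182): 1100010011100
Gen 4 (rule 22): 0010111100010
Gen 5 (rule 102): 0111000100110
Gen 6 (rule 210): 1011101011011

Answer: 4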